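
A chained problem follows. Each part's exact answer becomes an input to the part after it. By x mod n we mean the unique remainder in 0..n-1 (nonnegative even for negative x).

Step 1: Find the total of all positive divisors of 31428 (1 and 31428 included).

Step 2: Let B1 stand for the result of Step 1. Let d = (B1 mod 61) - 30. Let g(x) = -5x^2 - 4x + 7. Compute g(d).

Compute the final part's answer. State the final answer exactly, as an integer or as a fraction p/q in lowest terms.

-1337

Step 1: 31428 = 2^2 * 3^4 * 97; sigma = (1 + 2 + 4) * (1 + 3 + 9 + 27 + 81) * (1 + 97) = 7 * 121 * 98 = 83006; answer 83006
Step 2: B1 = 83006; d = 16; -5*(16)^2 - 4*(16)^1 + 7 = (-1280) + (-64) + (7) = -1337; answer -1337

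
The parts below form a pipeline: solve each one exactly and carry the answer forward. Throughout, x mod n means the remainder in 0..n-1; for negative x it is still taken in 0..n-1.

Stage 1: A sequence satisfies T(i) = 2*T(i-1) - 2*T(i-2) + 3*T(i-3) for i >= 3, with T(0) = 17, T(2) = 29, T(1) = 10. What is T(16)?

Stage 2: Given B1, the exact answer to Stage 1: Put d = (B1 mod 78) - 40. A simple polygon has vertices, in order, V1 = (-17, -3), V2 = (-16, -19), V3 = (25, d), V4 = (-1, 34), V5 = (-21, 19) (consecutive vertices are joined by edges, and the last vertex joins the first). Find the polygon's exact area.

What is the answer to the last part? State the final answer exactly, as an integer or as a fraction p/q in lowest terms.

2921/2

Stage 1: T(3) = 2*(29) - 2*(10) + 3*(17) = 89; iterating: T(3)=89, T(4)=150, T(5)=209, T(6)=385, T(7)=802, T(8)=1461, T(9)=2473, T(10)=4430, T(11)=8297, T(12)=15153, T(13)=27002, T(14)=48589, T(15)=88633, T(16)=161094; answer 161094
Stage 2: B1 = 161094; d = -16; cross terms: (-17*-19 - -16*-3)=275, (-16*-16 - 25*-19)=731, (25*34 - -1*-16)=834, (-1*19 - -21*34)=695, (-21*-3 - -17*19)=386; twice the area = |2921| = 2921; area = 2921/2; answer 2921/2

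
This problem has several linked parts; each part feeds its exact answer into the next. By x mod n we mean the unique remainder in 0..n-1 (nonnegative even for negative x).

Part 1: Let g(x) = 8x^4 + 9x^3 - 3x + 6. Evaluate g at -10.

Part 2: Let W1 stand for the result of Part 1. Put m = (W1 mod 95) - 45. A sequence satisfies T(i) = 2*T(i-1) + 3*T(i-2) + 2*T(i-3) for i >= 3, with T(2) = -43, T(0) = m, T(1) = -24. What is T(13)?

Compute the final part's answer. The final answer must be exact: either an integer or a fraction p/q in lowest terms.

-11593278

Part 1: 8*(-10)^4 + 9*(-10)^3 - 3*(-10)^1 + 6 = (80000) + (-9000) + (30) + (6) = 71036; answer 71036
Part 2: W1 = 71036; m = 26; T(3) = 2*(-43) + 3*(-24) + 2*(26) = -106; iterating: T(3)=-106, T(4)=-389, T(5)=-1182, T(6)=-3743, T(7)=-11810, T(8)=-37213, T(9)=-117342, T(10)=-369943, T(11)=-1166338, T(12)=-3677189, T(13)=-11593278; answer -11593278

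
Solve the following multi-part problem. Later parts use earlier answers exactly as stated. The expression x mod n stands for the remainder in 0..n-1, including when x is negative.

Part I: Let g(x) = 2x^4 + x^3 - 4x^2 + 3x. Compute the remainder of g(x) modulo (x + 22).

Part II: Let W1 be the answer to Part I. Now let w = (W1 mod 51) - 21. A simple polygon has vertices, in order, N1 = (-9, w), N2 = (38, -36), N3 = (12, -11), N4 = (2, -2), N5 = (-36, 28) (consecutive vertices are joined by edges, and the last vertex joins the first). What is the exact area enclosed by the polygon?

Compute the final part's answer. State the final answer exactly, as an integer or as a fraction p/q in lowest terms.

175

Part I: remainder = value at the root: 2*(-22)^4 + 1*(-22)^3 - 4*(-22)^2 + 3*(-22)^1 = (468512) + (-10648) + (-1936) + (-66) = 455862; answer 455862
Part II: W1 = 455862; w = 3; cross terms: (-9*-36 - 38*3)=210, (38*-11 - 12*-36)=14, (12*-2 - 2*-11)=-2, (2*28 - -36*-2)=-16, (-36*3 - -9*28)=144; twice the area = |350| = 350; area = 175; answer 175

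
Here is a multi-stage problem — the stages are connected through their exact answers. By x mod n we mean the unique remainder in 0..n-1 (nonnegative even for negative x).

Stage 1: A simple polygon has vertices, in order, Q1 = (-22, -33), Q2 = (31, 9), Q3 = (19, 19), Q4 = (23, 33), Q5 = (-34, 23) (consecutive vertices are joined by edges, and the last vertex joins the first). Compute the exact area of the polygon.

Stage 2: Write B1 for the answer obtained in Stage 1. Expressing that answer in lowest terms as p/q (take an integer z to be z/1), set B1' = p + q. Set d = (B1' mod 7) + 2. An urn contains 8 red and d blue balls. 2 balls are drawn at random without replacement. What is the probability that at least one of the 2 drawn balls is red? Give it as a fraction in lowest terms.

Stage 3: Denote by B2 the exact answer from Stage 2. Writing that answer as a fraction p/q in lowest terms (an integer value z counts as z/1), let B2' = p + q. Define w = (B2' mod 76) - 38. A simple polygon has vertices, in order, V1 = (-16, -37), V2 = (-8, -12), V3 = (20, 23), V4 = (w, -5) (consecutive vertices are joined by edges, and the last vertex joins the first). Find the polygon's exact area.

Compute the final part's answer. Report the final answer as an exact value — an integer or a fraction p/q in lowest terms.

756

Stage 1: cross terms: (-22*9 - 31*-33)=825, (31*19 - 19*9)=418, (19*33 - 23*19)=190, (23*23 - -34*33)=1651, (-34*-33 - -22*23)=1628; twice the area = |4712| = 4712; area = 2356; answer 2356
Stage 2: B1 = 2356; threaded value p + q = 2357; d = 7; total draws C(15,2) = 105; complement C(7,2) = 21; favorable 105 - 21 = 84; P = 4/5; answer 4/5
Stage 3: B2 = 4/5; threaded value p + q = 9; w = -29; cross terms: (-16*-12 - -8*-37)=-104, (-8*23 - 20*-12)=56, (20*-5 - -29*23)=567, (-29*-37 - -16*-5)=993; twice the area = |1512| = 1512; area = 756; answer 756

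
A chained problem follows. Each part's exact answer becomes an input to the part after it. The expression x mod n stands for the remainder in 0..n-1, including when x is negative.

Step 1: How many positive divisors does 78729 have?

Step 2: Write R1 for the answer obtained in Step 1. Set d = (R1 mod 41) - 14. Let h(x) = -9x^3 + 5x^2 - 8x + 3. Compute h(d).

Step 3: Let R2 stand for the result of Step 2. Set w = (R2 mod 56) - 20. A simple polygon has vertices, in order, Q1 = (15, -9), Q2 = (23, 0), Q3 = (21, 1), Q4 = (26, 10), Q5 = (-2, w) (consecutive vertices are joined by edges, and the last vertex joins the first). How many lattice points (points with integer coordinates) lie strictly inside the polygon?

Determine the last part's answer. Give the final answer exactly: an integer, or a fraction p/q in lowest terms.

Step 1: 78729 = 3 * 7 * 23 * 163; number of divisors = (1+1) * (1+1) * (1+1) * (1+1) = 16; answer 16
Step 2: R1 = 16; d = 2; -9*(2)^3 + 5*(2)^2 - 8*(2)^1 + 3 = (-72) + (20) + (-16) + (3) = -65; answer -65
Step 3: R2 = -65; w = 27; cross terms: (15*0 - 23*-9)=207, (23*1 - 21*0)=23, (21*10 - 26*1)=184, (26*27 - -2*10)=722, (-2*-9 - 15*27)=-387; twice the area = |749| = 749; area = 749/2; boundary points = 1 + 1 + 1 + 1 + 1 = 5; strictly interior points = area - boundary/2 + 1 = 373; answer 373

373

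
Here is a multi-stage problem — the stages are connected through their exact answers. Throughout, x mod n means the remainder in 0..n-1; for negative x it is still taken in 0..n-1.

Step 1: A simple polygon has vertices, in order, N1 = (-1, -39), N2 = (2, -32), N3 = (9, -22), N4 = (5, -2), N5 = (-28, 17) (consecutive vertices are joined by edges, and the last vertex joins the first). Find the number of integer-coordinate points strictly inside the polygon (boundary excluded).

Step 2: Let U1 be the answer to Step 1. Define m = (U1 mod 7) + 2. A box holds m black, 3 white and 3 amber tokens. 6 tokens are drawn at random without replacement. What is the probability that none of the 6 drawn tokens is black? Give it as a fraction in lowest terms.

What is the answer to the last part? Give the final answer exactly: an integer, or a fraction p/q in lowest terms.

1/1716

Step 1: cross terms: (-1*-32 - 2*-39)=110, (2*-22 - 9*-32)=244, (9*-2 - 5*-22)=92, (5*17 - -28*-2)=29, (-28*-39 - -1*17)=1109; twice the area = |1584| = 1584; area = 792; boundary points = 1 + 1 + 4 + 1 + 1 = 8; strictly interior points = area - boundary/2 + 1 = 789; answer 789
Step 2: U1 = 789; m = 7; total draws C(13,6) = 1716; favorable C(6,6) = 1; P = 1/1716; answer 1/1716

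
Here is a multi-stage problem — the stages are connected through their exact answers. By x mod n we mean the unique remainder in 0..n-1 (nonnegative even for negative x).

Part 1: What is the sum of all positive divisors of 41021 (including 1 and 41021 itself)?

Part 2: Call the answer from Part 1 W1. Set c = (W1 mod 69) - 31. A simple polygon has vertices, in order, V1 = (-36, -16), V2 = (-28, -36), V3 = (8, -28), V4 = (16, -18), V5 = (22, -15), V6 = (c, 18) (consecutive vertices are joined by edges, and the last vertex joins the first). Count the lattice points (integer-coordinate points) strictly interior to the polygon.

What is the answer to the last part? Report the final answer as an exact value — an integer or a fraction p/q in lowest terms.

Part 1: 41021 = 17 * 19 * 127; sigma = (1 + 17) * (1 + 19) * (1 + 127) = 18 * 20 * 128 = 46080; answer 46080
Part 2: W1 = 46080; c = 26; cross terms: (-36*-36 - -28*-16)=848, (-28*-28 - 8*-36)=1072, (8*-18 - 16*-28)=304, (16*-15 - 22*-18)=156, (22*18 - 26*-15)=786, (26*-16 - -36*18)=232; twice the area = |3398| = 3398; area = 1699; boundary points = 4 + 4 + 2 + 3 + 1 + 2 = 16; strictly interior points = area - boundary/2 + 1 = 1692; answer 1692

1692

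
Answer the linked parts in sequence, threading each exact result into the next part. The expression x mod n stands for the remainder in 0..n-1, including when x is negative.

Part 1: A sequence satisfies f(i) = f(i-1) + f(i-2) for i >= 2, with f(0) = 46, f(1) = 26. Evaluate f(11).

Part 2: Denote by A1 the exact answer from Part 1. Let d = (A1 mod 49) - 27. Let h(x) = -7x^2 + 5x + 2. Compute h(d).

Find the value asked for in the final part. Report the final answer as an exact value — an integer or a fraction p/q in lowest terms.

-1498

Part 1: f(2) = 1*(26) + 1*(46) = 72; iterating: f(2)=72, f(3)=98, f(4)=170, f(5)=268, f(6)=438, f(7)=706, f(8)=1144, f(9)=1850, f(10)=2994, f(11)=4844; answer 4844
Part 2: A1 = 4844; d = 15; -7*(15)^2 + 5*(15)^1 + 2 = (-1575) + (75) + (2) = -1498; answer -1498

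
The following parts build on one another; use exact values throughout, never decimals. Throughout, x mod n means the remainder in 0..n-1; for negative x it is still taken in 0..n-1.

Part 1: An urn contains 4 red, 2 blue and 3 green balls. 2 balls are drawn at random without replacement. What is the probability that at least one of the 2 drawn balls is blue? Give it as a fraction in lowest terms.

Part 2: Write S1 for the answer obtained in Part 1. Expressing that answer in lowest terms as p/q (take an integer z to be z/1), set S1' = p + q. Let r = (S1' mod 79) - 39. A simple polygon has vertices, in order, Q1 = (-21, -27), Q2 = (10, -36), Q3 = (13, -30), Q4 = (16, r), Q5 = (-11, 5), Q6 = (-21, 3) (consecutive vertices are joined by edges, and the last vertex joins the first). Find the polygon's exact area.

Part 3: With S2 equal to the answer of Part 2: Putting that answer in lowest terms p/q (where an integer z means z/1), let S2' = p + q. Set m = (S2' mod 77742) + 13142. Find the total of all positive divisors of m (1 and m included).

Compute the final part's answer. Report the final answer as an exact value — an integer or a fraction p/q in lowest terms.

Part 1: total draws C(9,2) = 36; complement C(7,2) = 21; favorable 36 - 21 = 15; P = 5/12; answer 5/12
Part 2: S1 = 5/12; threaded value p + q = 17; r = -22; cross terms: (-21*-36 - 10*-27)=1026, (10*-30 - 13*-36)=168, (13*-22 - 16*-30)=194, (16*5 - -11*-22)=-162, (-11*3 - -21*5)=72, (-21*-27 - -21*3)=630; twice the area = |1928| = 1928; area = 964; answer 964
Part 3: S2 = 964; threaded value p + q = 965; m = 14107; 14107 is prime, so its only divisors are 1 and 14107; sigma = 1 + 14107 = 14108; answer 14108

14108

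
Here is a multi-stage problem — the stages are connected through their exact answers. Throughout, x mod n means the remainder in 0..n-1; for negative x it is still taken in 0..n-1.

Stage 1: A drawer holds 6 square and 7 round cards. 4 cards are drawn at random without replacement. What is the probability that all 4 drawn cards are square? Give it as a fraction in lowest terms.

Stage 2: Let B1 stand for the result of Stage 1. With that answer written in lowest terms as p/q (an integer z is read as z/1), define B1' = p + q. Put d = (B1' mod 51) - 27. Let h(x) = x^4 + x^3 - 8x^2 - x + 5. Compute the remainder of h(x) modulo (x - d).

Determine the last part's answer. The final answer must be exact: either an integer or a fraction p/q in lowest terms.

Stage 1: total draws C(13,4) = 715; favorable C(6,4) = 15; P = 3/143; answer 3/143
Stage 2: B1 = 3/143; threaded value p + q = 146; d = 17; remainder = value at the root: 1*(17)^4 + 1*(17)^3 - 8*(17)^2 - 1*(17)^1 + 5 = (83521) + (4913) + (-2312) + (-17) + (5) = 86110; answer 86110

86110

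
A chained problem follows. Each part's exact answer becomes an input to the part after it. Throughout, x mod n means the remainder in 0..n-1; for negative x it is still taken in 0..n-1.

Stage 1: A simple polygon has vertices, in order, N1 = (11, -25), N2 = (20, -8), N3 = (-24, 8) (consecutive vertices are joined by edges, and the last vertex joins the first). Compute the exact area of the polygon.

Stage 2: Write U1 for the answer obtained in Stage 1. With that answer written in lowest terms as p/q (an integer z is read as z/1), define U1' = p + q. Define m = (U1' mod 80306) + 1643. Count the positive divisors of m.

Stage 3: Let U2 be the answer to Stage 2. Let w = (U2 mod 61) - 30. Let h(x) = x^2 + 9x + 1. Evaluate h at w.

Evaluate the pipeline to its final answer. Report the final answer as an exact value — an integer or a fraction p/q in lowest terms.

71

Stage 1: cross terms: (11*-8 - 20*-25)=412, (20*8 - -24*-8)=-32, (-24*-25 - 11*8)=512; twice the area = |892| = 892; area = 446; answer 446
Stage 2: U1 = 446; threaded value p + q = 447; m = 2090; 2090 = 2 * 5 * 11 * 19; number of divisors = (1+1) * (1+1) * (1+1) * (1+1) = 16; answer 16
Stage 3: U2 = 16; w = -14; 1*(-14)^2 + 9*(-14)^1 + 1 = (196) + (-126) + (1) = 71; answer 71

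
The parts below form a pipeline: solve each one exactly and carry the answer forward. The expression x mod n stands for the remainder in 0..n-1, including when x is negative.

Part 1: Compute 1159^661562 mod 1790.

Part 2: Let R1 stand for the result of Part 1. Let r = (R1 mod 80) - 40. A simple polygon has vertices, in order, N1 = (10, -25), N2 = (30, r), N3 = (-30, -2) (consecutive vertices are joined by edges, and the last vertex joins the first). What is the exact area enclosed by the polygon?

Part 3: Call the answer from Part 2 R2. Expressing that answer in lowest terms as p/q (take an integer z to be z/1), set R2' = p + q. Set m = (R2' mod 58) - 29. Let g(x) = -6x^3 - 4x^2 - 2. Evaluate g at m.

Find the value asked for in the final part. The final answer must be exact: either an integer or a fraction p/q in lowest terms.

Part 1: squarings mod 1790: 1159^1=1159, 1159^2=781, 1159^4=1361, 1159^8=1461, 1159^16=841, 1159^32=231, 1159^64=1451, 1159^128=361, 1159^256=1441, 1159^512=81, 1159^1024=1191, 1159^2048=801, 1159^4096=781, 1159^8192=1361, 1159^16384=1461, 1159^32768=841, 1159^65536=231, 1159^131072=1451, 1159^262144=361, 1159^524288=1441; 1159^661562 = 1159^2 * 1159^8 * 1159^16 * 1159^32 * 1159^2048 * 1159^4096 * 1159^131072 * 1159^524288 = 961 (mod 1790); answer 961
Part 2: R1 = 961; r = -39; cross terms: (10*-39 - 30*-25)=360, (30*-2 - -30*-39)=-1230, (-30*-25 - 10*-2)=770; twice the area = |-100| = 100; area = 50; answer 50
Part 3: R2 = 50; threaded value p + q = 51; m = 22; -6*(22)^3 - 4*(22)^2 - 2 = (-63888) + (-1936) + (-2) = -65826; answer -65826

-65826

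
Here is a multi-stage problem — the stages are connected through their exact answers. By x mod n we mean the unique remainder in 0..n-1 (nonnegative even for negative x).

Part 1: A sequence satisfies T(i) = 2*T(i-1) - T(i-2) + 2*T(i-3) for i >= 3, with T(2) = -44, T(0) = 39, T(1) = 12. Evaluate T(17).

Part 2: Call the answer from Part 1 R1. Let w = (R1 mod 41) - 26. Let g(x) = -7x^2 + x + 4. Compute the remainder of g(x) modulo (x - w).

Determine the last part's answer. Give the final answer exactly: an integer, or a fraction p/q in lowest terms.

Part 1: T(3) = 2*(-44) - 1*(12) + 2*(39) = -22; iterating: T(3)=-22, T(4)=24, T(5)=-18, T(6)=-104, T(7)=-142, T(8)=-216, T(9)=-498, T(10)=-1064, T(11)=-2062, T(12)=-4056, T(13)=-8178, T(14)=-16424, T(15)=-32782, T(16)=-65496, T(17)=-131058; answer -131058
Part 2: R1 = -131058; w = -7; remainder = value at the root: -7*(-7)^2 + 1*(-7)^1 + 4 = (-343) + (-7) + (4) = -346; answer -346

-346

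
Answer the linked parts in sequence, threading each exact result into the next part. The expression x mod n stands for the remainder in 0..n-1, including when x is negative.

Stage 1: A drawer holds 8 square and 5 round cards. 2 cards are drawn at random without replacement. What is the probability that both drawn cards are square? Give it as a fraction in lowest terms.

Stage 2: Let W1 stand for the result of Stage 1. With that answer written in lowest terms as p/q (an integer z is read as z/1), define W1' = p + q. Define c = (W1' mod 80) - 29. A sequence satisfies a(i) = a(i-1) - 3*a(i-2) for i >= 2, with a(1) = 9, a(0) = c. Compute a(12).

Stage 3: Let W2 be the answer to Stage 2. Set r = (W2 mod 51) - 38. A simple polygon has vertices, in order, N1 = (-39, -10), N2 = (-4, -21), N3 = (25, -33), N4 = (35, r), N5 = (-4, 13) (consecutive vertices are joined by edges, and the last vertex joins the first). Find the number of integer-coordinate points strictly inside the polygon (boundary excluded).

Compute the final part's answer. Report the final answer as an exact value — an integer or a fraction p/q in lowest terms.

Stage 1: total draws C(13,2) = 78; favorable C(8,2) = 28; P = 14/39; answer 14/39
Stage 2: W1 = 14/39; threaded value p + q = 53; c = 24; a(2) = 1*(9) - 3*(24) = -63; iterating: a(2)=-63, a(3)=-90, a(4)=99, a(5)=369, a(6)=72, a(7)=-1035, a(8)=-1251, a(9)=1854, a(10)=5607, a(11)=45, a(12)=-16776; answer -16776
Stage 3: W2 = -16776; r = -35; cross terms: (-39*-21 - -4*-10)=779, (-4*-33 - 25*-21)=657, (25*-35 - 35*-33)=280, (35*13 - -4*-35)=315, (-4*-10 - -39*13)=547; twice the area = |2578| = 2578; area = 1289; boundary points = 1 + 1 + 2 + 3 + 1 = 8; strictly interior points = area - boundary/2 + 1 = 1286; answer 1286

1286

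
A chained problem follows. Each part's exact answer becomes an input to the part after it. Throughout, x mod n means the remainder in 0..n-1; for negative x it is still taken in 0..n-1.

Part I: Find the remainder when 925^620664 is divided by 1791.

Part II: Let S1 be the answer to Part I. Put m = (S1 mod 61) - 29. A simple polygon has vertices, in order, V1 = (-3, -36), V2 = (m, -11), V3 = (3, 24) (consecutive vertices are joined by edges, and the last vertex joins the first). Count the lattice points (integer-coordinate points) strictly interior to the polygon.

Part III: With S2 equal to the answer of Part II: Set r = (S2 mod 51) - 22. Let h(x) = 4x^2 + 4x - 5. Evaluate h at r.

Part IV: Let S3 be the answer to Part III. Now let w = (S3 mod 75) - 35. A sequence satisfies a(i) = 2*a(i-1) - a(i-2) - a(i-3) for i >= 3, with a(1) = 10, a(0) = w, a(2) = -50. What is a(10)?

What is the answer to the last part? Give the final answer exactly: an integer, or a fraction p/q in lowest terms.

1294

Part I: squarings mod 1791: 925^1=925, 925^2=1318, 925^4=1645, 925^8=1615, 925^16=529, 925^32=445, 925^64=1015, 925^128=400, 925^256=601, 925^512=1210, 925^1024=853, 925^2048=463, 925^4096=1240, 925^8192=922, 925^16384=1150, 925^32768=742, 925^65536=727, 925^131072=184, 925^262144=1618, 925^524288=1273; 925^620664 = 925^8 * 925^16 * 925^32 * 925^64 * 925^2048 * 925^4096 * 925^8192 * 925^16384 * 925^65536 * 925^524288 = 703 (mod 1791); answer 703
Part II: S1 = 703; m = 3; cross terms: (-3*-11 - 3*-36)=141, (3*24 - 3*-11)=105, (3*-36 - -3*24)=-36; twice the area = |210| = 210; area = 105; boundary points = 1 + 35 + 6 = 42; strictly interior points = area - boundary/2 + 1 = 85; answer 85
Part III: S2 = 85; r = 12; 4*(12)^2 + 4*(12)^1 - 5 = (576) + (48) + (-5) = 619; answer 619
Part IV: S3 = 619; w = -16; a(3) = 2*(-50) - 1*(10) - 1*(-16) = -94; iterating: a(3)=-94, a(4)=-148, a(5)=-152, a(6)=-62, a(7)=176, a(8)=566, a(9)=1018, a(10)=1294; answer 1294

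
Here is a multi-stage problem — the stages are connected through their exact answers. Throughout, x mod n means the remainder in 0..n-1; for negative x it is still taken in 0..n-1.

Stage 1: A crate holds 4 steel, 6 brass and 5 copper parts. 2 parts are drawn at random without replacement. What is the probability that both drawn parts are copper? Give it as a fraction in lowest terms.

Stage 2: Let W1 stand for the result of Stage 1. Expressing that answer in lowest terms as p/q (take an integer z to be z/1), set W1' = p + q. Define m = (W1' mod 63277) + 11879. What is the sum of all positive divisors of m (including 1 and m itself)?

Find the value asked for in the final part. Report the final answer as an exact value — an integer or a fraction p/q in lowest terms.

19512

Stage 1: total draws C(15,2) = 105; favorable C(5,2) = 10; P = 2/21; answer 2/21
Stage 2: W1 = 2/21; threaded value p + q = 23; m = 11902; 11902 = 2 * 11 * 541; sigma = (1 + 2) * (1 + 11) * (1 + 541) = 3 * 12 * 542 = 19512; answer 19512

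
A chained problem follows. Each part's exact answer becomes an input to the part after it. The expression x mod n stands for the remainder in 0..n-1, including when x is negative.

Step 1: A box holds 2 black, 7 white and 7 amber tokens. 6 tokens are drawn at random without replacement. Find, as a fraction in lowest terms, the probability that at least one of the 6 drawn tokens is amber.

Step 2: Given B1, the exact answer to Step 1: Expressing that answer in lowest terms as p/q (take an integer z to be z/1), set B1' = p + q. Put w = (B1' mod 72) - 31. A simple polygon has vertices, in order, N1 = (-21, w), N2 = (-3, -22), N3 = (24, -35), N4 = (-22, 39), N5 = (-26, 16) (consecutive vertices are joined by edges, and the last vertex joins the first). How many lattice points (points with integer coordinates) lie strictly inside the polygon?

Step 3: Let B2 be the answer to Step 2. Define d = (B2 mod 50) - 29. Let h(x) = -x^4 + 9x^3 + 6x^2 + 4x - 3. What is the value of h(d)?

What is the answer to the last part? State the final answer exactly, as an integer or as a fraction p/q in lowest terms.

1005

Step 1: total draws C(16,6) = 8008; complement C(9,6) = 84; favorable 8008 - 84 = 7924; P = 283/286; answer 283/286
Step 2: B1 = 283/286; threaded value p + q = 569; w = 34; cross terms: (-21*-22 - -3*34)=564, (-3*-35 - 24*-22)=633, (24*39 - -22*-35)=166, (-22*16 - -26*39)=662, (-26*34 - -21*16)=-548; twice the area = |1477| = 1477; area = 1477/2; boundary points = 2 + 1 + 2 + 1 + 1 = 7; strictly interior points = area - boundary/2 + 1 = 736; answer 736
Step 3: B2 = 736; d = 7; -1*(7)^4 + 9*(7)^3 + 6*(7)^2 + 4*(7)^1 - 3 = (-2401) + (3087) + (294) + (28) + (-3) = 1005; answer 1005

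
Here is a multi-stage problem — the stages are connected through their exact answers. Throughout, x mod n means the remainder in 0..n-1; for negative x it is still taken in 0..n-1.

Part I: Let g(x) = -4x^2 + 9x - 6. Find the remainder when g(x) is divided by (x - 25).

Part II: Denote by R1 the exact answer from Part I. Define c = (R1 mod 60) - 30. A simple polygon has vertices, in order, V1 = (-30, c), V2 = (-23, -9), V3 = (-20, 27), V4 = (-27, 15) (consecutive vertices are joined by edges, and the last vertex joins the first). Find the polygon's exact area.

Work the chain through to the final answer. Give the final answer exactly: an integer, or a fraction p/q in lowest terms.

Part I: remainder = value at the root: -4*(25)^2 + 9*(25)^1 - 6 = (-2500) + (225) + (-6) = -2281; answer -2281
Part II: R1 = -2281; c = 29; cross terms: (-30*-9 - -23*29)=937, (-23*27 - -20*-9)=-801, (-20*15 - -27*27)=429, (-27*29 - -30*15)=-333; twice the area = |232| = 232; area = 116; answer 116

116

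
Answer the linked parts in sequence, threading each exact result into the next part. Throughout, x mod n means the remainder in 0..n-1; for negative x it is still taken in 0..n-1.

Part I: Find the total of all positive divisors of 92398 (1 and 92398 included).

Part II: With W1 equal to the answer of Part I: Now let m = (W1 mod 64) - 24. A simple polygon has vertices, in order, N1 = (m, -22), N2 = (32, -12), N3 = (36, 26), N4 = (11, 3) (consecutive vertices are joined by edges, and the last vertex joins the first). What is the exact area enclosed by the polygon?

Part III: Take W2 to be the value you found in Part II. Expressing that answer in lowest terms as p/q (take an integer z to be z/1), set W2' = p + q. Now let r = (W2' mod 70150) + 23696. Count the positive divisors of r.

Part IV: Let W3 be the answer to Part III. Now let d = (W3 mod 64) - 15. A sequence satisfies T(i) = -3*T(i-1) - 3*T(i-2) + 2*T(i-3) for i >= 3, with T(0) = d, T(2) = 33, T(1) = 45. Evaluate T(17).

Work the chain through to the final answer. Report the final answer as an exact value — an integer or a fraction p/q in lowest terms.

Part I: 92398 = 2 * 46199; sigma = (1 + 2) * (1 + 46199) = 3 * 46200 = 138600; answer 138600
Part II: W1 = 138600; m = 16; cross terms: (16*-12 - 32*-22)=512, (32*26 - 36*-12)=1264, (36*3 - 11*26)=-178, (11*-22 - 16*3)=-290; twice the area = |1308| = 1308; area = 654; answer 654
Part III: W2 = 654; threaded value p + q = 655; r = 24351; 24351 = 3 * 8117; number of divisors = (1+1) * (1+1) = 4; answer 4
Part IV: W3 = 4; d = -11; T(3) = -3*(33) - 3*(45) + 2*(-11) = -256; iterating: T(3)=-256, T(4)=759, T(5)=-1443, T(6)=1540, T(7)=1227, T(8)=-11187, T(9)=32960, T(10)=-62865, T(11)=67341, T(12)=52492, T(13)=-485229, T(14)=1432893, T(15)=-2738008, T(16)=2944887, T(17)=2245149; answer 2245149

2245149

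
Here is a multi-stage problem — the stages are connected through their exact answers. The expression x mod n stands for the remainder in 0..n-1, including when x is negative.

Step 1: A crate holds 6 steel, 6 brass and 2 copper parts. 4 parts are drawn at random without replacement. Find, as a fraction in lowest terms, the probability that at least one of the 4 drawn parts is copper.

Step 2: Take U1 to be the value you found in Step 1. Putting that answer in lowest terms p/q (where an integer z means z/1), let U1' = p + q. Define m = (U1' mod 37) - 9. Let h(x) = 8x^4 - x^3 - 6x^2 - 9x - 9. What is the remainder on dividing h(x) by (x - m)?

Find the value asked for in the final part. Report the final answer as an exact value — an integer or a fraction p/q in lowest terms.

Step 1: total draws C(14,4) = 1001; complement C(12,4) = 495; favorable 1001 - 495 = 506; P = 46/91; answer 46/91
Step 2: U1 = 46/91; threaded value p + q = 137; m = 17; remainder = value at the root: 8*(17)^4 - 1*(17)^3 - 6*(17)^2 - 9*(17)^1 - 9 = (668168) + (-4913) + (-1734) + (-153) + (-9) = 661359; answer 661359

661359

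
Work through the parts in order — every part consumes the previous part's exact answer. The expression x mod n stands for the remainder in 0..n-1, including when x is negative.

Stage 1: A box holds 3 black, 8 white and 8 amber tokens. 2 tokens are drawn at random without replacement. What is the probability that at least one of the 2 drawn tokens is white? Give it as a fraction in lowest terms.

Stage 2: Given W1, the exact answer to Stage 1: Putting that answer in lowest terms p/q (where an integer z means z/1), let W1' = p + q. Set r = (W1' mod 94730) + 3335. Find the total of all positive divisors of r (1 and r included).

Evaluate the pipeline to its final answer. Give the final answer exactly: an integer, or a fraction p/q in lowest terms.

Stage 1: total draws C(19,2) = 171; complement C(11,2) = 55; favorable 171 - 55 = 116; P = 116/171; answer 116/171
Stage 2: W1 = 116/171; threaded value p + q = 287; r = 3622; 3622 = 2 * 1811; sigma = (1 + 2) * (1 + 1811) = 3 * 1812 = 5436; answer 5436

5436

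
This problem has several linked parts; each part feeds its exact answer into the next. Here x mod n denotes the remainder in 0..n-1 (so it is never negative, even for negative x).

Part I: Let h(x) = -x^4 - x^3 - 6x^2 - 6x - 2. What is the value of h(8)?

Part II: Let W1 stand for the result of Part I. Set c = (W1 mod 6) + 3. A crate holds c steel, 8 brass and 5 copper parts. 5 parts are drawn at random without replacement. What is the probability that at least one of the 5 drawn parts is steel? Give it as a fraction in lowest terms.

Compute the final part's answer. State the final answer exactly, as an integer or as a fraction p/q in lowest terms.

4739/5168

Part I: -1*(8)^4 - 1*(8)^3 - 6*(8)^2 - 6*(8)^1 - 2 = (-4096) + (-512) + (-384) + (-48) + (-2) = -5042; answer -5042
Part II: W1 = -5042; c = 7; total draws C(20,5) = 15504; complement C(13,5) = 1287; favorable 15504 - 1287 = 14217; P = 4739/5168; answer 4739/5168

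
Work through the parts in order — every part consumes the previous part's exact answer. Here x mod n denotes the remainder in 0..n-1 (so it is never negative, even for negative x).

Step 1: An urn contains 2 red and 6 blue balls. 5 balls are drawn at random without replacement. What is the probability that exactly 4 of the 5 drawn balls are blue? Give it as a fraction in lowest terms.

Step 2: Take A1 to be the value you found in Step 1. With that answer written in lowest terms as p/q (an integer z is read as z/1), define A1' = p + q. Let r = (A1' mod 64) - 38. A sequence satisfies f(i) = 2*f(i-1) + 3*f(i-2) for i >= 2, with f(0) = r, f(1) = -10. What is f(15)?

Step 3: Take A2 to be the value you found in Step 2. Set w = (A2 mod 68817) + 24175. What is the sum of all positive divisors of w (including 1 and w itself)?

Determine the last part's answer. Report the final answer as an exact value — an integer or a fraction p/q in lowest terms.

123240

Step 1: total draws C(8,5) = 56; favorable C(6,4)*C(2,1) = 30; P = 15/28; answer 15/28
Step 2: A1 = 15/28; threaded value p + q = 43; r = 5; f(2) = 2*(-10) + 3*(5) = -5; iterating: f(2)=-5, f(3)=-40, f(4)=-95, f(5)=-310, f(6)=-905, f(7)=-2740, f(8)=-8195, f(9)=-24610, f(10)=-73805, f(11)=-221440, f(12)=-664295, f(13)=-1992910, f(14)=-5978705, f(15)=-17936140; answer -17936140
Step 3: A2 = -17936140; w = 49272; 49272 = 2^3 * 3 * 2053; sigma = (1 + 2 + 4 + 8) * (1 + 3) * (1 + 2053) = 15 * 4 * 2054 = 123240; answer 123240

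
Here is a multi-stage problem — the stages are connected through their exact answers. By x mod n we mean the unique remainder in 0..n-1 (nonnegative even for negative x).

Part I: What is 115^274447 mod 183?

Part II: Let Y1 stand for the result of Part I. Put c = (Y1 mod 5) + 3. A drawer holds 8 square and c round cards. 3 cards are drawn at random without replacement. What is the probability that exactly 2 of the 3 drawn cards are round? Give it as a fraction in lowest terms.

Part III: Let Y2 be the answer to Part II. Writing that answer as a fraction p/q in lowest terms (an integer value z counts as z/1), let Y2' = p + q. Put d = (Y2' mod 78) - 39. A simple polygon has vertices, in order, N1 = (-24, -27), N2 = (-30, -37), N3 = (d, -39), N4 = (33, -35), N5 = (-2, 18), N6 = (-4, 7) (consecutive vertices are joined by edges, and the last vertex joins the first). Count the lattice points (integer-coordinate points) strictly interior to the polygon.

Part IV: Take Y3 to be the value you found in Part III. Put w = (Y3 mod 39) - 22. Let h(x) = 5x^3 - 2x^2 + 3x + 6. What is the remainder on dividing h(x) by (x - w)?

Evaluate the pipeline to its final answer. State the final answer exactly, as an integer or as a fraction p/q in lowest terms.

Part I: squarings mod 183: 115^1=115, 115^2=49, 115^4=22, 115^8=118, 115^16=16, 115^32=73, 115^64=22, 115^128=118, 115^256=16, 115^512=73, 115^1024=22, 115^2048=118, 115^4096=16, 115^8192=73, 115^16384=22, 115^32768=118, 115^65536=16, 115^131072=73, 115^262144=22; 115^274447 = 115^1 * 115^2 * 115^4 * 115^8 * 115^4096 * 115^8192 * 115^262144 = 79 (mod 183); answer 79
Part II: Y1 = 79; c = 7; total draws C(15,3) = 455; favorable C(7,2)*C(8,1) = 168; P = 24/65; answer 24/65
Part III: Y2 = 24/65; threaded value p + q = 89; d = -28; cross terms: (-24*-37 - -30*-27)=78, (-30*-39 - -28*-37)=134, (-28*-35 - 33*-39)=2267, (33*18 - -2*-35)=524, (-2*7 - -4*18)=58, (-4*-27 - -24*7)=276; twice the area = |3337| = 3337; area = 3337/2; boundary points = 2 + 2 + 1 + 1 + 1 + 2 = 9; strictly interior points = area - boundary/2 + 1 = 1665; answer 1665
Part IV: Y3 = 1665; w = 5; remainder = value at the root: 5*(5)^3 - 2*(5)^2 + 3*(5)^1 + 6 = (625) + (-50) + (15) + (6) = 596; answer 596

596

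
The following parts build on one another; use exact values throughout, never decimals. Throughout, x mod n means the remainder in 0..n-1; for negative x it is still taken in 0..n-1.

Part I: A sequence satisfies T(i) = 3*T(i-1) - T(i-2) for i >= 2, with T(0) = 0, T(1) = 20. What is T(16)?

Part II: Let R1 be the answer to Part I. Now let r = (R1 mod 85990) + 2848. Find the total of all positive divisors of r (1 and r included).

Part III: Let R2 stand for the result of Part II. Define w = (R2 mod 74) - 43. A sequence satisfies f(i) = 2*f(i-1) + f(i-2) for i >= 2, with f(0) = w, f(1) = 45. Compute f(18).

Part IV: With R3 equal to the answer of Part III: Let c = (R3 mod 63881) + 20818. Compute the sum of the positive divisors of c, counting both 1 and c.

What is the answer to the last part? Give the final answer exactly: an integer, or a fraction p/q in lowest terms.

120960

Part I: T(2) = 3*(20) - 1*(0) = 60; iterating: T(2)=60, T(3)=160, T(4)=420, T(5)=1100, T(6)=2880, T(7)=7540, T(8)=19740, T(9)=51680, T(10)=135300, T(11)=354220, T(12)=927360, T(13)=2427860, T(14)=6356220, T(15)=16640800, T(16)=43566180; answer 43566180
Part II: R1 = 43566180; r = 58088; 58088 = 2^3 * 53 * 137; sigma = (1 + 2 + 4 + 8) * (1 + 53) * (1 + 137) = 15 * 54 * 138 = 111780; answer 111780
Part III: R2 = 111780; w = -3; f(2) = 2*(45) + 1*(-3) = 87; iterating: f(2)=87, f(3)=219, f(4)=525, f(5)=1269, f(6)=3063, f(7)=7395, f(8)=17853, f(9)=43101, f(10)=104055, f(11)=251211, f(12)=606477, f(13)=1464165, f(14)=3534807, f(15)=8533779, f(16)=20602365, f(17)=49738509, f(18)=120079383; answer 120079383
Part IV: R3 = 120079383; c = 67802; 67802 = 2 * 7 * 29 * 167; sigma = (1 + 2) * (1 + 7) * (1 + 29) * (1 + 167) = 3 * 8 * 30 * 168 = 120960; answer 120960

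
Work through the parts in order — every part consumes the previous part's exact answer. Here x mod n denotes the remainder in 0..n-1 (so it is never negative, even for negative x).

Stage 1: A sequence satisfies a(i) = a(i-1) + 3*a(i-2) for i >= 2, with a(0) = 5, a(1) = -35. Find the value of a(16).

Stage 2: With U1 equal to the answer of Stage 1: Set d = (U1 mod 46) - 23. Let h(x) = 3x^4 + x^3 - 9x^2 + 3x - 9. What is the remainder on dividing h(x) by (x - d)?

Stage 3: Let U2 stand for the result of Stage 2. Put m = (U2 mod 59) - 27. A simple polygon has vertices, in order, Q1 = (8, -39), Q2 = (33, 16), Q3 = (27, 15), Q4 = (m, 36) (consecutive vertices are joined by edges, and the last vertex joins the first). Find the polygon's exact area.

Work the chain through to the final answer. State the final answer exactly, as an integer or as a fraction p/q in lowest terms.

973

Stage 1: a(2) = 1*(-35) + 3*(5) = -20; iterating: a(2)=-20, a(3)=-125, a(4)=-185, a(5)=-560, a(6)=-1115, a(7)=-2795, a(8)=-6140, a(9)=-14525, a(10)=-32945, a(11)=-76520, a(12)=-175355, a(13)=-404915, a(14)=-930980, a(15)=-2145725, a(16)=-4938665; answer -4938665
Stage 2: U1 = -4938665; d = 10; remainder = value at the root: 3*(10)^4 + 1*(10)^3 - 9*(10)^2 + 3*(10)^1 - 9 = (30000) + (1000) + (-900) + (30) + (-9) = 30121; answer 30121
Stage 3: U2 = 30121; m = 4; cross terms: (8*16 - 33*-39)=1415, (33*15 - 27*16)=63, (27*36 - 4*15)=912, (4*-39 - 8*36)=-444; twice the area = |1946| = 1946; area = 973; answer 973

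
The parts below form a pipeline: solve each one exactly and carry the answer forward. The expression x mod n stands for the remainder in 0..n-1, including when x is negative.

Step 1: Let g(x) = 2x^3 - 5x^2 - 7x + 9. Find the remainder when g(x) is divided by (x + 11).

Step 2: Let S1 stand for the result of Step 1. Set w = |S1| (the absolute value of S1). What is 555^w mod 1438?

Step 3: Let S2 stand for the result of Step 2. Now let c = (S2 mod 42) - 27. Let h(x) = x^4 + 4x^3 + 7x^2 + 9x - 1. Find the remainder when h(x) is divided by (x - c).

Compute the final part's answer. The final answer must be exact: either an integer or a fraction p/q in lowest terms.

14723

Step 1: remainder = value at the root: 2*(-11)^3 - 5*(-11)^2 - 7*(-11)^1 + 9 = (-2662) + (-605) + (77) + (9) = -3181; answer -3181
Step 2: S1 = -3181; w = 3181; squarings mod 1438: 555^1=555, 555^2=293, 555^4=1007, 555^8=259, 555^16=933, 555^32=499, 555^64=227, 555^128=1199, 555^256=1039, 555^512=1021, 555^1024=1329, 555^2048=377; 555^3181 = 555^1 * 555^4 * 555^8 * 555^32 * 555^64 * 555^1024 * 555^2048 = 1191 (mod 1438); answer 1191
Step 3: S2 = 1191; c = -12; remainder = value at the root: 1*(-12)^4 + 4*(-12)^3 + 7*(-12)^2 + 9*(-12)^1 - 1 = (20736) + (-6912) + (1008) + (-108) + (-1) = 14723; answer 14723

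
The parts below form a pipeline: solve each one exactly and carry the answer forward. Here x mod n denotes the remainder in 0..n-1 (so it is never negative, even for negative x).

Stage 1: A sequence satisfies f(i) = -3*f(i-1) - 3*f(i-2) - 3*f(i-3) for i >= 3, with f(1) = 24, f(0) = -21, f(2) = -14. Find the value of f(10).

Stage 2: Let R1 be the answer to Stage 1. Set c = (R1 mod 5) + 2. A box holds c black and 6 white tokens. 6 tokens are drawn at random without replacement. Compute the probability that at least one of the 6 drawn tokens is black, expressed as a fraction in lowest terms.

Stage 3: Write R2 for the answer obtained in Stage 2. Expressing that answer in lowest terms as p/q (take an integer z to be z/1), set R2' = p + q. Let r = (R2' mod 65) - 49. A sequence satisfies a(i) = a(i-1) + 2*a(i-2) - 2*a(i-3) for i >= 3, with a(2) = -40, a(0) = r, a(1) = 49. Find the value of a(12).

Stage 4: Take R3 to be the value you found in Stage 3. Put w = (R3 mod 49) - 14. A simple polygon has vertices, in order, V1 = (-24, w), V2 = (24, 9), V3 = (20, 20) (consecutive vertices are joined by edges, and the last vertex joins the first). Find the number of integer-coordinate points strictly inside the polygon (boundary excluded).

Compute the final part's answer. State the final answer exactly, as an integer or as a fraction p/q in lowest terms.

222

Stage 1: f(3) = -3*(-14) - 3*(24) - 3*(-21) = 33; iterating: f(3)=33, f(4)=-129, f(5)=330, f(6)=-702, f(7)=1503, f(8)=-3393, f(9)=7776, f(10)=-17658; answer -17658
Stage 2: R1 = -17658; c = 4; total draws C(10,6) = 210; complement C(6,6) = 1; favorable 210 - 1 = 209; P = 209/210; answer 209/210
Stage 3: R2 = 209/210; threaded value p + q = 419; r = -20; a(3) = 1*(-40) + 2*(49) - 2*(-20) = 98; iterating: a(3)=98, a(4)=-80, a(5)=196, a(6)=-160, a(7)=392, a(8)=-320, a(9)=784, a(10)=-640, a(11)=1568, a(12)=-1280; answer -1280
Stage 4: R3 = -1280; w = 29; cross terms: (-24*9 - 24*29)=-912, (24*20 - 20*9)=300, (20*29 - -24*20)=1060; twice the area = |448| = 448; area = 224; boundary points = 4 + 1 + 1 = 6; strictly interior points = area - boundary/2 + 1 = 222; answer 222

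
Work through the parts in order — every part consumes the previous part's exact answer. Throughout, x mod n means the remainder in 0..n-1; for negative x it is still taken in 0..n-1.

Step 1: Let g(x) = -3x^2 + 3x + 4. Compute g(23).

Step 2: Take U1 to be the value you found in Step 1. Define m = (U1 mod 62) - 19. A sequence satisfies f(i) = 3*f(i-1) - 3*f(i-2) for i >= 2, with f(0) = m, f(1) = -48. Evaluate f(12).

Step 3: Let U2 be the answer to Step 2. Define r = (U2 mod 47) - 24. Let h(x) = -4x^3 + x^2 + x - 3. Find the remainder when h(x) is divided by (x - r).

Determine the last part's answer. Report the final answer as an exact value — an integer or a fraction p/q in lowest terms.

Step 1: -3*(23)^2 + 3*(23)^1 + 4 = (-1587) + (69) + (4) = -1514; answer -1514
Step 2: U1 = -1514; m = 17; f(2) = 3*(-48) - 3*(17) = -195; iterating: f(2)=-195, f(3)=-441, f(4)=-738, f(5)=-891, f(6)=-459, f(7)=1296, f(8)=5265, f(9)=11907, f(10)=19926, f(11)=24057, f(12)=12393; answer 12393
Step 3: U2 = 12393; r = 8; remainder = value at the root: -4*(8)^3 + 1*(8)^2 + 1*(8)^1 - 3 = (-2048) + (64) + (8) + (-3) = -1979; answer -1979

-1979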